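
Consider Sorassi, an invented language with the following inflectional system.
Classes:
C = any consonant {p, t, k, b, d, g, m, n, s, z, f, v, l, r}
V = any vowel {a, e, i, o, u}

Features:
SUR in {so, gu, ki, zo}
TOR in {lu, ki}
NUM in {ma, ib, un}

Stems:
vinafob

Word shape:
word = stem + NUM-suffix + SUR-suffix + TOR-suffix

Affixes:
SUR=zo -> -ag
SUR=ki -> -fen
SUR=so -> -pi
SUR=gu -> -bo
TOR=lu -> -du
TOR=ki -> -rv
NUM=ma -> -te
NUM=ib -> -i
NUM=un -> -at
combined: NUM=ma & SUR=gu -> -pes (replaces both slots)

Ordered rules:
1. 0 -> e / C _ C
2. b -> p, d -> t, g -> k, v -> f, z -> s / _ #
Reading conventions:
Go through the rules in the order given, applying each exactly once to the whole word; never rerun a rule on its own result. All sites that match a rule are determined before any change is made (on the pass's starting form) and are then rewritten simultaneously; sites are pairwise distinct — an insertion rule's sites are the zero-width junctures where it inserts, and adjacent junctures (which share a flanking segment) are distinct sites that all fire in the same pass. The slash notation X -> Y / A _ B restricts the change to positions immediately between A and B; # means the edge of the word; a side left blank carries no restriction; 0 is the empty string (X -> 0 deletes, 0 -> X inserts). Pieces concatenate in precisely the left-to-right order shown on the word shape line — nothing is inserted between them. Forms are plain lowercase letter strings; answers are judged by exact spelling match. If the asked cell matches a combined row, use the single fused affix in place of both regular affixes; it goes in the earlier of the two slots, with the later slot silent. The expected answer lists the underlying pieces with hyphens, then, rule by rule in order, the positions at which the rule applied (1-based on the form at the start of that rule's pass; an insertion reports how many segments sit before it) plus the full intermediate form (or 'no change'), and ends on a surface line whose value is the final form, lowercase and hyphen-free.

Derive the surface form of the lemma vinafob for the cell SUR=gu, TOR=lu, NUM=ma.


underlying: vinafob-pes-du
1. 0 -> e / C _ C: inserts after position(s) 7, 10: vinafobepesedu
2. b -> p, d -> t, g -> k, v -> f, z -> s / _ #: no change
surface: vinafobepesedu


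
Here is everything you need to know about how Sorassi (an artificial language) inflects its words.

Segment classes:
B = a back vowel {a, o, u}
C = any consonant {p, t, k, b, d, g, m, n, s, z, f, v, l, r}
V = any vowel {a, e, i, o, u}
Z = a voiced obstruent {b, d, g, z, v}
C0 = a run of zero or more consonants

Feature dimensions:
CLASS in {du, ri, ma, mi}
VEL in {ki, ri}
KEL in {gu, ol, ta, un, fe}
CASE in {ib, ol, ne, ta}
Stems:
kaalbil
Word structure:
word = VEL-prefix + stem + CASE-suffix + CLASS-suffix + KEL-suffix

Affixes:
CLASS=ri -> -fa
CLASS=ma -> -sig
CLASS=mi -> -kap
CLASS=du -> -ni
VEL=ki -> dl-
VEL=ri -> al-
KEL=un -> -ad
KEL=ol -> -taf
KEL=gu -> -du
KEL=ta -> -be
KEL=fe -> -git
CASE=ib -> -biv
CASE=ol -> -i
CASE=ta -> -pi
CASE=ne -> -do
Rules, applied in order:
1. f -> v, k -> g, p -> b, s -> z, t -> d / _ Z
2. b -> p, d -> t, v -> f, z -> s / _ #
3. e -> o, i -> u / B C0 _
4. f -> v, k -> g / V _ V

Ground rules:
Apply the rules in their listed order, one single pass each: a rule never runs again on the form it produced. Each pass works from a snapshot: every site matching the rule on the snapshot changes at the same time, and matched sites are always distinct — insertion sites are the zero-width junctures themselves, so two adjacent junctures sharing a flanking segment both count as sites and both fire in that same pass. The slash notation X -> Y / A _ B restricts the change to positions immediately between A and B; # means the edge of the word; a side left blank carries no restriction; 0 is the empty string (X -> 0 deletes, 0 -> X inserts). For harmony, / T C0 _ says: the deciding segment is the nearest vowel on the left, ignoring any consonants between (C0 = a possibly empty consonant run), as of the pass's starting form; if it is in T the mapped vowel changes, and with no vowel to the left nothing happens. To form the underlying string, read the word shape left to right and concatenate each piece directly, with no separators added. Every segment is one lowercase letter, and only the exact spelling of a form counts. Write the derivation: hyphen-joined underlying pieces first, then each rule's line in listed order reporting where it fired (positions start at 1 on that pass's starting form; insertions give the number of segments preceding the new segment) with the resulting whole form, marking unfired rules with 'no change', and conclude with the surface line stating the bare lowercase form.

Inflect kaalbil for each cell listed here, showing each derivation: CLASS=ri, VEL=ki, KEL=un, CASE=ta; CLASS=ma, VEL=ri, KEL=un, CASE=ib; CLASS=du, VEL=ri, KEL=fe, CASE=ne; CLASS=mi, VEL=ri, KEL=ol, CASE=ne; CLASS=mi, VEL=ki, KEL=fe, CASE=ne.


cell CLASS=ri, VEL=ki, KEL=un, CASE=ta:
underlying: dl-kaalbil-pi-fa-ad
1. f -> v, k -> g, p -> b, s -> z, t -> d / _ Z: no change
2. b -> p, d -> t, v -> f, z -> s / _ #: fires at position(s) 15: dlkaalbilpifaat
3. e -> o, i -> u / B C0 _: fires at position(s) 8: dlkaalbulpifaat
4. f -> v, k -> g / V _ V: fires at position(s) 12: dlkaalbulpivaat
surface: dlkaalbulpivaat

cell CLASS=ma, VEL=ri, KEL=un, CASE=ib:
underlying: al-kaalbil-biv-sig-ad
1. f -> v, k -> g, p -> b, s -> z, t -> d / _ Z: no change
2. b -> p, d -> t, v -> f, z -> s / _ #: fires at position(s) 17: alkaalbilbivsigat
3. e -> o, i -> u / B C0 _: fires at position(s) 8: alkaalbulbivsigat
4. f -> v, k -> g / V _ V: no change
surface: alkaalbulbivsigat

cell CLASS=du, VEL=ri, KEL=fe, CASE=ne:
underlying: al-kaalbil-do-ni-git
1. f -> v, k -> g, p -> b, s -> z, t -> d / _ Z: no change
2. b -> p, d -> t, v -> f, z -> s / _ #: no change
3. e -> o, i -> u / B C0 _: fires at position(s) 8, 13: alkaalbuldonugit
4. f -> v, k -> g / V _ V: no change
surface: alkaalbuldonugit

cell CLASS=mi, VEL=ri, KEL=ol, CASE=ne:
underlying: al-kaalbil-do-kap-taf
1. f -> v, k -> g, p -> b, s -> z, t -> d / _ Z: no change
2. b -> p, d -> t, v -> f, z -> s / _ #: no change
3. e -> o, i -> u / B C0 _: fires at position(s) 8: alkaalbuldokaptaf
4. f -> v, k -> g / V _ V: fires at position(s) 12: alkaalbuldogaptaf
surface: alkaalbuldogaptaf

cell CLASS=mi, VEL=ki, KEL=fe, CASE=ne:
underlying: dl-kaalbil-do-kap-git
1. f -> v, k -> g, p -> b, s -> z, t -> d / _ Z: fires at position(s) 14: dlkaalbildokabgit
2. b -> p, d -> t, v -> f, z -> s / _ #: no change
3. e -> o, i -> u / B C0 _: fires at position(s) 8, 16: dlkaalbuldokabgut
4. f -> v, k -> g / V _ V: fires at position(s) 12: dlkaalbuldogabgut
surface: dlkaalbuldogabgut


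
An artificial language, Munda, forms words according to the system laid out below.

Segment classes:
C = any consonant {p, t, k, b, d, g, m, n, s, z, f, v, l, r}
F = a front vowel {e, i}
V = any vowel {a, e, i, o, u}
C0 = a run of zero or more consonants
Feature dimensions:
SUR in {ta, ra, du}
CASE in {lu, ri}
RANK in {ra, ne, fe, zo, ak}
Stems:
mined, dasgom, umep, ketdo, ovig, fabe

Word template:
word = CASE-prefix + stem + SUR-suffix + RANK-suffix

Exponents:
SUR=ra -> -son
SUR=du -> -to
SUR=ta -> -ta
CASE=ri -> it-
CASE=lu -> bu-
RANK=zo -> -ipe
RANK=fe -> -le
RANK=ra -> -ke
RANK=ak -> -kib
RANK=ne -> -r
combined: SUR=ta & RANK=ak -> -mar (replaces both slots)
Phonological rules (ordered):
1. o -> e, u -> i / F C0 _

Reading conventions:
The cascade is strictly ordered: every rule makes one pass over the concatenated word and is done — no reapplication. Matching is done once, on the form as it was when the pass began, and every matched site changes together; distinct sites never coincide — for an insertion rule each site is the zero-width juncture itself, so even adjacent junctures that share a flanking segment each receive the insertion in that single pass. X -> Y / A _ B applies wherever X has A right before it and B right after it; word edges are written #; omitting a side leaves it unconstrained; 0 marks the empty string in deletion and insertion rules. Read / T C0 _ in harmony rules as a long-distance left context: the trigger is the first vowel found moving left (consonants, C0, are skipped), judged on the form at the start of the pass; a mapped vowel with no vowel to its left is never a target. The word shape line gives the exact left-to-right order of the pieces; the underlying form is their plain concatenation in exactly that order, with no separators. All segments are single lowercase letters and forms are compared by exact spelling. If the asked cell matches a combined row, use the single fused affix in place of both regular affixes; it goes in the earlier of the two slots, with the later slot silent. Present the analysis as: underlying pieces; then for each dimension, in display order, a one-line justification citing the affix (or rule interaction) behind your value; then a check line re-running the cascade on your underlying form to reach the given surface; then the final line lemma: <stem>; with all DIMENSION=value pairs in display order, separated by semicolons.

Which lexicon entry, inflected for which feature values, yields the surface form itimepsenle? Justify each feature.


underlying: it-umep-son-le
SUR=ra - signalled by the affix -son
CASE=ri - signalled by the affix it-
RANK=fe - signalled by the affix -le
check: itumepsonle -> itimepsenle
lemma: umep; SUR=ra; CASE=ri; RANK=fe


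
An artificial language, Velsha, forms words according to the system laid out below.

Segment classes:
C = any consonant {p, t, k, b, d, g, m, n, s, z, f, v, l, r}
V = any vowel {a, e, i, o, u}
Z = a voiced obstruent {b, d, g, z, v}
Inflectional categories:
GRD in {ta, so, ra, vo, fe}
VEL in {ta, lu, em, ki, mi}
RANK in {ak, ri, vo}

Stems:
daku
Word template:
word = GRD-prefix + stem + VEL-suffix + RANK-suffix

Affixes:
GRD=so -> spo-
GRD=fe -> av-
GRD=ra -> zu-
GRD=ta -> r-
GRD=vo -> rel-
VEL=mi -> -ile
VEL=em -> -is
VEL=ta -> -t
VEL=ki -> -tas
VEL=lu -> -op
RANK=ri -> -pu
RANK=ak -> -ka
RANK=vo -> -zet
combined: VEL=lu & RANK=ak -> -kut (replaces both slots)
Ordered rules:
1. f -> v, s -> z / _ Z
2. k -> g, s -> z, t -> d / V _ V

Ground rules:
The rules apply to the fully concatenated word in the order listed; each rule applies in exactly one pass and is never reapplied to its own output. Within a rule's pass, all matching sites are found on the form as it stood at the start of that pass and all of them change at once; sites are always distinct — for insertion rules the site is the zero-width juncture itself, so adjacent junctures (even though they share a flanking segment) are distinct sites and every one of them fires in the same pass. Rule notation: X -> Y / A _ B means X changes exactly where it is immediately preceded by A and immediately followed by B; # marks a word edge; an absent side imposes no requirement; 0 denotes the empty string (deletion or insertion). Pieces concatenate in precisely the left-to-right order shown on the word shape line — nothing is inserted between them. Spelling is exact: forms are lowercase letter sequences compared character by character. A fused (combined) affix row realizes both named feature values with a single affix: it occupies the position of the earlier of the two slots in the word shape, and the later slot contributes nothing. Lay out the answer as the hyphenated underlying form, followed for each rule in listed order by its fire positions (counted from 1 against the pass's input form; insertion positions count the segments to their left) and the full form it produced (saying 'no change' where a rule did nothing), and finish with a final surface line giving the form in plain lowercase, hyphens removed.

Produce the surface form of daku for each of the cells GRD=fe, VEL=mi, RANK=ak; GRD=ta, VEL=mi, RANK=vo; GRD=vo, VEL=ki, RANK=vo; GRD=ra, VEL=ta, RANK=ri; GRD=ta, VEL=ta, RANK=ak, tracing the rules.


cell GRD=fe, VEL=mi, RANK=ak:
underlying: av-daku-ile-ka
1. f -> v, s -> z / _ Z: no change
2. k -> g, s -> z, t -> d / V _ V: fires at position(s) 5, 10: avdaguilega
surface: avdaguilega

cell GRD=ta, VEL=mi, RANK=vo:
underlying: r-daku-ile-zet
1. f -> v, s -> z / _ Z: no change
2. k -> g, s -> z, t -> d / V _ V: fires at position(s) 4: rdaguilezet
surface: rdaguilezet

cell GRD=vo, VEL=ki, RANK=vo:
underlying: rel-daku-tas-zet
1. f -> v, s -> z / _ Z: fires at position(s) 10: reldakutazzet
2. k -> g, s -> z, t -> d / V _ V: fires at position(s) 6, 8: reldagudazzet
surface: reldagudazzet

cell GRD=ra, VEL=ta, RANK=ri:
underlying: zu-daku-t-pu
1. f -> v, s -> z / _ Z: no change
2. k -> g, s -> z, t -> d / V _ V: fires at position(s) 5: zudagutpu
surface: zudagutpu

cell GRD=ta, VEL=ta, RANK=ak:
underlying: r-daku-t-ka
1. f -> v, s -> z / _ Z: no change
2. k -> g, s -> z, t -> d / V _ V: fires at position(s) 4: rdagutka
surface: rdagutka


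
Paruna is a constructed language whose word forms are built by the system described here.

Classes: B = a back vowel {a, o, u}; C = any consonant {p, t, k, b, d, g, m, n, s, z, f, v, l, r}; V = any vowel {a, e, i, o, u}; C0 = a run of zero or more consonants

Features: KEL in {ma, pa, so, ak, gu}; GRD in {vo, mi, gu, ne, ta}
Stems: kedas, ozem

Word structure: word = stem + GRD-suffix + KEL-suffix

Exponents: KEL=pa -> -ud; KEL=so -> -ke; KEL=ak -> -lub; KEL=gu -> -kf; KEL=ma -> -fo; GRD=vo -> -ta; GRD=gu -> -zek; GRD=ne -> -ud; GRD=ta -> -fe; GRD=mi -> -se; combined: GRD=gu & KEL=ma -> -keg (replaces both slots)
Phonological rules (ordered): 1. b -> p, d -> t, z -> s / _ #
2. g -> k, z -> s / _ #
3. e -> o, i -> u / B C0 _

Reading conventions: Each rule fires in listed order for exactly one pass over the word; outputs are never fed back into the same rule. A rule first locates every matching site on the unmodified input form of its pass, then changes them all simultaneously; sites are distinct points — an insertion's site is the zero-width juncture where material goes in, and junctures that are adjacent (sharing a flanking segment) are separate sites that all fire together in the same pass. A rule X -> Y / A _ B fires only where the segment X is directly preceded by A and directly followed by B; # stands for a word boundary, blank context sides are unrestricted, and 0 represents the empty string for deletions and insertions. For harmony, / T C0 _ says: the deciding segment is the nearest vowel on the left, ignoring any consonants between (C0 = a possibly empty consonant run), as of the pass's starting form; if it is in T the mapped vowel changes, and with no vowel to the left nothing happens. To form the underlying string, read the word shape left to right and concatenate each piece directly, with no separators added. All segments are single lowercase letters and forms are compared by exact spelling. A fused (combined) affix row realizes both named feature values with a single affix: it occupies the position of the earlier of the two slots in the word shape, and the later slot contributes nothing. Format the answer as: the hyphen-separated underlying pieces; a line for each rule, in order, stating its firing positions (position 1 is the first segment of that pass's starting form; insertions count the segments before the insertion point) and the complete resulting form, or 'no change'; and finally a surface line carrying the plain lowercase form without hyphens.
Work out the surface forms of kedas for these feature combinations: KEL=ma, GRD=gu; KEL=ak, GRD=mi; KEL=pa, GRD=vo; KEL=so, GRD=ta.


cell KEL=ma, GRD=gu:
underlying: kedas-keg
1. b -> p, d -> t, z -> s / _ #: no change
2. g -> k, z -> s / _ #: fires at position(s) 8: kedaskek
3. e -> o, i -> u / B C0 _: fires at position(s) 7: kedaskok
surface: kedaskok

cell KEL=ak, GRD=mi:
underlying: kedas-se-lub
1. b -> p, d -> t, z -> s / _ #: fires at position(s) 10: kedasselup
2. g -> k, z -> s / _ #: no change
3. e -> o, i -> u / B C0 _: fires at position(s) 7: kedassolup
surface: kedassolup

cell KEL=pa, GRD=vo:
underlying: kedas-ta-ud
1. b -> p, d -> t, z -> s / _ #: fires at position(s) 9: kedastaut
2. g -> k, z -> s / _ #: no change
3. e -> o, i -> u / B C0 _: no change
surface: kedastaut

cell KEL=so, GRD=ta:
underlying: kedas-fe-ke
1. b -> p, d -> t, z -> s / _ #: no change
2. g -> k, z -> s / _ #: no change
3. e -> o, i -> u / B C0 _: fires at position(s) 7: kedasfoke
surface: kedasfoke


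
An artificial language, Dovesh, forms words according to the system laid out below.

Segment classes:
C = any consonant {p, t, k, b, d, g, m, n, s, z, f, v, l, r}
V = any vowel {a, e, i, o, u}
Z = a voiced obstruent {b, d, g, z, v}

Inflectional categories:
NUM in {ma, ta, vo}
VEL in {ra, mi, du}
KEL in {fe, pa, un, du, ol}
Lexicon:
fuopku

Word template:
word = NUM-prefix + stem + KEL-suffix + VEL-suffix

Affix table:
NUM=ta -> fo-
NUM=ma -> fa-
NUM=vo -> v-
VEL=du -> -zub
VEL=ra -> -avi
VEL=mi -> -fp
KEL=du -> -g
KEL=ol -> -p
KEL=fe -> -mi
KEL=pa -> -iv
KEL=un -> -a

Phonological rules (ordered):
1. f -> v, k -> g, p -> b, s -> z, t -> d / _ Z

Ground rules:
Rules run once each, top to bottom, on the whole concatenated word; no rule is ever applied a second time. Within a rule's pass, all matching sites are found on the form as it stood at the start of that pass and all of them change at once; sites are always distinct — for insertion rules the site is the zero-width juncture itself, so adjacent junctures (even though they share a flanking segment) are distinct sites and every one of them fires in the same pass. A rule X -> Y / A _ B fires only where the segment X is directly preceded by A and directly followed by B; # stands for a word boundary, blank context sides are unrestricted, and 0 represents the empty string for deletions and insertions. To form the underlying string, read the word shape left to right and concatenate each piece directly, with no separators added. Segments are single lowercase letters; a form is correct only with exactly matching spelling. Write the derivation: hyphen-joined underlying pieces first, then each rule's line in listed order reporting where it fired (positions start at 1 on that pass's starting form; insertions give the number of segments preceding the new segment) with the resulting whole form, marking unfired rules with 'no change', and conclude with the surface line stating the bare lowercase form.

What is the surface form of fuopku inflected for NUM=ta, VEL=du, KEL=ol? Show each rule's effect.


underlying: fo-fuopku-p-zub
1. f -> v, k -> g, p -> b, s -> z, t -> d / _ Z: fires at position(s) 9: fofuopkubzub
surface: fofuopkubzub


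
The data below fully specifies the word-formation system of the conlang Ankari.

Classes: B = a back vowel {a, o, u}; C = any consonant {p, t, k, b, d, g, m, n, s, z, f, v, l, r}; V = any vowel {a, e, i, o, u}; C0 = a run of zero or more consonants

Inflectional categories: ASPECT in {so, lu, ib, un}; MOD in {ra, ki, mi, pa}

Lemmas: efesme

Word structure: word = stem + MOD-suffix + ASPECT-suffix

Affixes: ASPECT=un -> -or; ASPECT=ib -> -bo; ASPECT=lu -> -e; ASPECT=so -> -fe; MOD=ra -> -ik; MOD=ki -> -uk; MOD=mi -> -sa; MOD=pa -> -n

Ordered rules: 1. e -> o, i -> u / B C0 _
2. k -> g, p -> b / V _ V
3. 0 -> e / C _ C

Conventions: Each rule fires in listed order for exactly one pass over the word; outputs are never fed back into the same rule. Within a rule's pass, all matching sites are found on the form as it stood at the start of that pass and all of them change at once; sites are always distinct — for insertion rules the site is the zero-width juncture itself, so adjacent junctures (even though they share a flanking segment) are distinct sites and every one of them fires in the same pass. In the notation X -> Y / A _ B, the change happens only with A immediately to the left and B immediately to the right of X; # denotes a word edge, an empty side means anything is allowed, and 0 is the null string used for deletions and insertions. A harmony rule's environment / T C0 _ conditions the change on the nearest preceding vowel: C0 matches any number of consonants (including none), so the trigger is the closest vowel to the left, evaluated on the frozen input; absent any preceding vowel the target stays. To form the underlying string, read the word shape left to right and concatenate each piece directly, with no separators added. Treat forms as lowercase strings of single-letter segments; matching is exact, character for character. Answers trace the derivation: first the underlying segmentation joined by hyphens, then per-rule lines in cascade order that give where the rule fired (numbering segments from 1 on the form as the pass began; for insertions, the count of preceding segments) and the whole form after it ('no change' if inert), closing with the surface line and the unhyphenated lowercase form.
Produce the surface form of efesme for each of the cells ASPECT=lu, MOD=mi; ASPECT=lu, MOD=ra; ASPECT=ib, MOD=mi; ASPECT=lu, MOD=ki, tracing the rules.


cell ASPECT=lu, MOD=mi:
underlying: efesme-sa-e
1. e -> o, i -> u / B C0 _: fires at position(s) 9: efesmesao
2. k -> g, p -> b / V _ V: no change
3. 0 -> e / C _ C: inserts after position(s) 4: efesemesao
surface: efesemesao

cell ASPECT=lu, MOD=ra:
underlying: efesme-ik-e
1. e -> o, i -> u / B C0 _: no change
2. k -> g, p -> b / V _ V: fires at position(s) 8: efesmeige
3. 0 -> e / C _ C: inserts after position(s) 4: efesemeige
surface: efesemeige

cell ASPECT=ib, MOD=mi:
underlying: efesme-sa-bo
1. e -> o, i -> u / B C0 _: no change
2. k -> g, p -> b / V _ V: no change
3. 0 -> e / C _ C: inserts after position(s) 4: efesemesabo
surface: efesemesabo

cell ASPECT=lu, MOD=ki:
underlying: efesme-uk-e
1. e -> o, i -> u / B C0 _: fires at position(s) 9: efesmeuko
2. k -> g, p -> b / V _ V: fires at position(s) 8: efesmeugo
3. 0 -> e / C _ C: inserts after position(s) 4: efesemeugo
surface: efesemeugo


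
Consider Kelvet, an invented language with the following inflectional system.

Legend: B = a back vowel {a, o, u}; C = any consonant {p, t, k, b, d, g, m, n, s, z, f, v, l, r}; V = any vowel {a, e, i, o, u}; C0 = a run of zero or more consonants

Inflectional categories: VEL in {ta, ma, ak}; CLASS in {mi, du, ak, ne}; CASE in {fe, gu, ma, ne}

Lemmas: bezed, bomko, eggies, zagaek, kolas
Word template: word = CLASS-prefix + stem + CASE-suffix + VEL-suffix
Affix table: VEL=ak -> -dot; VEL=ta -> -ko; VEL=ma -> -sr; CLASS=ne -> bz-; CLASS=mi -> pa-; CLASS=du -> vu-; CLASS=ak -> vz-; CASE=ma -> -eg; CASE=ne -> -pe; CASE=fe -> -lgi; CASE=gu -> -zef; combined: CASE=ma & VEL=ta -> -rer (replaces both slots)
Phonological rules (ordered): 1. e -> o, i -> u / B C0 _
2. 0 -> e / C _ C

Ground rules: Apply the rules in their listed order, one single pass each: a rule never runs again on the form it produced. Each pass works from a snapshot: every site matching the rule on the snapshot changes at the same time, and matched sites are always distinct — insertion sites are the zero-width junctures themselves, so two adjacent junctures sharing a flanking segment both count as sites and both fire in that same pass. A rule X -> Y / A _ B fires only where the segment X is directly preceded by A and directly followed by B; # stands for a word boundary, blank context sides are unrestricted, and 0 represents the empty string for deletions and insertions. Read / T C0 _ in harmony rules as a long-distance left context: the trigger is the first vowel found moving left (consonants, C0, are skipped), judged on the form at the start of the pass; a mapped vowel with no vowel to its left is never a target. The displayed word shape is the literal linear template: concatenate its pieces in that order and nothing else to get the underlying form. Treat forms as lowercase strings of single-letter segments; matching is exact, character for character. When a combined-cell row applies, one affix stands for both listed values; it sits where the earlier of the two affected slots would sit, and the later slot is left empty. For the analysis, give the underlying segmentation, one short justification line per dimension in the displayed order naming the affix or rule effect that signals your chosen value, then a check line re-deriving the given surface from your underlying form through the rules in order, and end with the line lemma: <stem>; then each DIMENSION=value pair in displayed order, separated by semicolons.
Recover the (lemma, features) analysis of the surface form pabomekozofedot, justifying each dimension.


underlying: pa-bomko-zef-dot
VEL=ak - signalled by the affix -dot
CLASS=mi - signalled by the affix pa-
CASE=gu - signalled by the affix -zef
check: pabomkozefdot -> pabomkozofdot -> pabomekozofedot
lemma: bomko; VEL=ak; CLASS=mi; CASE=gu


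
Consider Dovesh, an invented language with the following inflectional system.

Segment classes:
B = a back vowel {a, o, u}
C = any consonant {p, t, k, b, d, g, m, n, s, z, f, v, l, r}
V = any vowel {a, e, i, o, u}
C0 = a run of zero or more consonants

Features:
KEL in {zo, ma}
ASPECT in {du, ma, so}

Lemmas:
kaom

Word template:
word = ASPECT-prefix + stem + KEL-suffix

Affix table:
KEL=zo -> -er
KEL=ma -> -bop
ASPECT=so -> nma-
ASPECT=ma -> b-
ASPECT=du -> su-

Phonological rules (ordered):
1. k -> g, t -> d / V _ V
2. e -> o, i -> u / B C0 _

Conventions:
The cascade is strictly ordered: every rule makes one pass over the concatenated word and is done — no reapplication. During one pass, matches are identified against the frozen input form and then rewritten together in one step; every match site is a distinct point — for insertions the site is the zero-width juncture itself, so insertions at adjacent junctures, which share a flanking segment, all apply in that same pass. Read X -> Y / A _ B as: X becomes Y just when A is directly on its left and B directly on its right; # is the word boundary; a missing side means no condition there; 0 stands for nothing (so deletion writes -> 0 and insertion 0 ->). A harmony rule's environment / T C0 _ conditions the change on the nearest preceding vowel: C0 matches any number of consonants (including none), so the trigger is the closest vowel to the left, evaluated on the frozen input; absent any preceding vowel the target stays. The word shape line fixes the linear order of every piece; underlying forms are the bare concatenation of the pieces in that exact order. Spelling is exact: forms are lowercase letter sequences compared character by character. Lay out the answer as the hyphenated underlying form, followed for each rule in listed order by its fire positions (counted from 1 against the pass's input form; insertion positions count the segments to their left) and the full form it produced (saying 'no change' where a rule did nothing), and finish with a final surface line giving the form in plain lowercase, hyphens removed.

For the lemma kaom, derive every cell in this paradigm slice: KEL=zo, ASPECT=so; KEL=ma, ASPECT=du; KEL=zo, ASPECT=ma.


cell KEL=zo, ASPECT=so:
underlying: nma-kaom-er
1. k -> g, t -> d / V _ V: fires at position(s) 4: nmagaomer
2. e -> o, i -> u / B C0 _: fires at position(s) 8: nmagaomor
surface: nmagaomor

cell KEL=ma, ASPECT=du:
underlying: su-kaom-bop
1. k -> g, t -> d / V _ V: fires at position(s) 3: sugaombop
2. e -> o, i -> u / B C0 _: no change
surface: sugaombop

cell KEL=zo, ASPECT=ma:
underlying: b-kaom-er
1. k -> g, t -> d / V _ V: no change
2. e -> o, i -> u / B C0 _: fires at position(s) 6: bkaomor
surface: bkaomor


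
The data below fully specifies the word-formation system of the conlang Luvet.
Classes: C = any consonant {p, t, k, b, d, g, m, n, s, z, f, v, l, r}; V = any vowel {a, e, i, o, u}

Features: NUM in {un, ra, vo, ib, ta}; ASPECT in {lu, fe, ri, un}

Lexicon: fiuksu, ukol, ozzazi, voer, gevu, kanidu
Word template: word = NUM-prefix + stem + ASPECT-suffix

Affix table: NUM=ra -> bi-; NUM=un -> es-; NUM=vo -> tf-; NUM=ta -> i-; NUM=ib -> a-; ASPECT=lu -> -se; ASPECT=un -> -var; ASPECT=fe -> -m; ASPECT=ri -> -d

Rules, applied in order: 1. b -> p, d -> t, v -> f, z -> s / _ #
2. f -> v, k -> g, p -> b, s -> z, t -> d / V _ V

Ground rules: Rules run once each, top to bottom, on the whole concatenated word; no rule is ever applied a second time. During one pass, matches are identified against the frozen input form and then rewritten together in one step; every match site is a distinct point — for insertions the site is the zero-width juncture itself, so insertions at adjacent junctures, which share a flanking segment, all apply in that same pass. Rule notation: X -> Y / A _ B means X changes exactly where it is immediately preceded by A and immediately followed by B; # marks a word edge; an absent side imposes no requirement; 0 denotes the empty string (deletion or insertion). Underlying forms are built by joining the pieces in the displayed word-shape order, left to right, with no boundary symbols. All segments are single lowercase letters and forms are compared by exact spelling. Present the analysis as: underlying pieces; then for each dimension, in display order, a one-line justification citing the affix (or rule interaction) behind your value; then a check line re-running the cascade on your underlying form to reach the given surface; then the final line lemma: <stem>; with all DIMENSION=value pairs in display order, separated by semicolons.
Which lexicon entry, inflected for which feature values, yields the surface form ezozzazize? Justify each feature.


underlying: es-ozzazi-se
NUM=un - signalled by the affix es-
ASPECT=lu - signalled by the affix -se
check: esozzazise -> esozzazise -> ezozzazize
lemma: ozzazi; NUM=un; ASPECT=lu


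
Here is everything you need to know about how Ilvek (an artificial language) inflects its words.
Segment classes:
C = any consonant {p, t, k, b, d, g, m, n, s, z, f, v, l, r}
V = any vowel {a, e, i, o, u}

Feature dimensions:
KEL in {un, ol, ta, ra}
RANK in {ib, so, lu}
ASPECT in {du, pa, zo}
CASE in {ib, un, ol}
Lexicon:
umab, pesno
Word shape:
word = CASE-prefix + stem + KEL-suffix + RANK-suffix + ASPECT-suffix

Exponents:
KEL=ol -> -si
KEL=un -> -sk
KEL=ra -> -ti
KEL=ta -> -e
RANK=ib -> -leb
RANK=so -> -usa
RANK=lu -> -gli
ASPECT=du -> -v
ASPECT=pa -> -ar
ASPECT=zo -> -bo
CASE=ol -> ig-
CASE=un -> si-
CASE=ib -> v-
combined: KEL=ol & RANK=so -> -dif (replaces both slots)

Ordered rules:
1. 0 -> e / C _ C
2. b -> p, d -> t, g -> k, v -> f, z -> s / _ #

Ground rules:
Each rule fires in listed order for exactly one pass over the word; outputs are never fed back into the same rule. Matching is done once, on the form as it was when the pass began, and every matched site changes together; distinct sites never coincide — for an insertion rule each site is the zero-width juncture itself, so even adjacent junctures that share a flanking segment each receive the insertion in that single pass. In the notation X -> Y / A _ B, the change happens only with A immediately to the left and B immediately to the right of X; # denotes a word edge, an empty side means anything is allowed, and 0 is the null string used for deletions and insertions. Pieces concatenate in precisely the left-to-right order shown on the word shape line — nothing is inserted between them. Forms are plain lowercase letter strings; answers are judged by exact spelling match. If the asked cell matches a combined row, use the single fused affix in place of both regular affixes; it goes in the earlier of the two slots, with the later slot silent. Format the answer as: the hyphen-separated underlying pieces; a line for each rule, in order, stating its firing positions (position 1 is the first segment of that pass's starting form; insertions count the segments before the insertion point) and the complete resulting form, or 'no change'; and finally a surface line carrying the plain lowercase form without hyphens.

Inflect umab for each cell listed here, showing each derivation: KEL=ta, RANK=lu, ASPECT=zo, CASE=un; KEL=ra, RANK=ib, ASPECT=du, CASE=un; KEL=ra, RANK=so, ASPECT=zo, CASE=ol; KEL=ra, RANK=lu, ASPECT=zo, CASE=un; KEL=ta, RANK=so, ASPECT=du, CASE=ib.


cell KEL=ta, RANK=lu, ASPECT=zo, CASE=un:
underlying: si-umab-e-gli-bo
1. 0 -> e / C _ C: inserts after position(s) 8: siumabegelibo
2. b -> p, d -> t, g -> k, v -> f, z -> s / _ #: no change
surface: siumabegelibo

cell KEL=ra, RANK=ib, ASPECT=du, CASE=un:
underlying: si-umab-ti-leb-v
1. 0 -> e / C _ C: inserts after position(s) 6, 11: siumabetilebev
2. b -> p, d -> t, g -> k, v -> f, z -> s / _ #: fires at position(s) 14: siumabetilebef
surface: siumabetilebef

cell KEL=ra, RANK=so, ASPECT=zo, CASE=ol:
underlying: ig-umab-ti-usa-bo
1. 0 -> e / C _ C: inserts after position(s) 6: igumabetiusabo
2. b -> p, d -> t, g -> k, v -> f, z -> s / _ #: no change
surface: igumabetiusabo

cell KEL=ra, RANK=lu, ASPECT=zo, CASE=un:
underlying: si-umab-ti-gli-bo
1. 0 -> e / C _ C: inserts after position(s) 6, 9: siumabetigelibo
2. b -> p, d -> t, g -> k, v -> f, z -> s / _ #: no change
surface: siumabetigelibo

cell KEL=ta, RANK=so, ASPECT=du, CASE=ib:
underlying: v-umab-e-usa-v
1. 0 -> e / C _ C: no change
2. b -> p, d -> t, g -> k, v -> f, z -> s / _ #: fires at position(s) 10: vumabeusaf
surface: vumabeusaf


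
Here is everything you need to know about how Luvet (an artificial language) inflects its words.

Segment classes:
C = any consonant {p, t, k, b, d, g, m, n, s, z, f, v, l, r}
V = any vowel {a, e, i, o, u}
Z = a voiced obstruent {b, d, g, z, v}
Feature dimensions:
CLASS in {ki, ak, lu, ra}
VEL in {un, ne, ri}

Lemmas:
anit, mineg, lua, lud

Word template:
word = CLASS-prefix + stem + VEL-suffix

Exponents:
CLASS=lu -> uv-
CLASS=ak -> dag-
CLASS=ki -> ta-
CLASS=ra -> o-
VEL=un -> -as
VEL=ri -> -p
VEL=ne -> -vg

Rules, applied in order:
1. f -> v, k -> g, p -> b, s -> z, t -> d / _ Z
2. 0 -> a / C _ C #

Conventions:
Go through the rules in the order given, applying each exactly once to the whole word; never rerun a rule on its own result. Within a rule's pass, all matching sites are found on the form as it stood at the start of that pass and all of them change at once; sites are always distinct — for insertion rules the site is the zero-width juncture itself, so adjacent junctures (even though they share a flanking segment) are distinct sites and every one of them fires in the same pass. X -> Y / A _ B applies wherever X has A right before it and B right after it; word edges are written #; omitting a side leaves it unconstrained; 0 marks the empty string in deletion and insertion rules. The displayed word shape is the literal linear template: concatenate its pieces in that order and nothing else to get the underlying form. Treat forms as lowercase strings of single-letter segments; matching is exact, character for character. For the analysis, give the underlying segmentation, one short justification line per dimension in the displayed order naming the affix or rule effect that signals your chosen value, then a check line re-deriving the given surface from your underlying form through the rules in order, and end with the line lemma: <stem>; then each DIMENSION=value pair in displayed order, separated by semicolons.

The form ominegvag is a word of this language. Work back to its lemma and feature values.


underlying: o-mineg-vg
CLASS=ra - signalled by the affix o-
VEL=ne - signalled by the affix -vg
check: ominegvg -> ominegvg -> ominegvag
lemma: mineg; CLASS=ra; VEL=ne


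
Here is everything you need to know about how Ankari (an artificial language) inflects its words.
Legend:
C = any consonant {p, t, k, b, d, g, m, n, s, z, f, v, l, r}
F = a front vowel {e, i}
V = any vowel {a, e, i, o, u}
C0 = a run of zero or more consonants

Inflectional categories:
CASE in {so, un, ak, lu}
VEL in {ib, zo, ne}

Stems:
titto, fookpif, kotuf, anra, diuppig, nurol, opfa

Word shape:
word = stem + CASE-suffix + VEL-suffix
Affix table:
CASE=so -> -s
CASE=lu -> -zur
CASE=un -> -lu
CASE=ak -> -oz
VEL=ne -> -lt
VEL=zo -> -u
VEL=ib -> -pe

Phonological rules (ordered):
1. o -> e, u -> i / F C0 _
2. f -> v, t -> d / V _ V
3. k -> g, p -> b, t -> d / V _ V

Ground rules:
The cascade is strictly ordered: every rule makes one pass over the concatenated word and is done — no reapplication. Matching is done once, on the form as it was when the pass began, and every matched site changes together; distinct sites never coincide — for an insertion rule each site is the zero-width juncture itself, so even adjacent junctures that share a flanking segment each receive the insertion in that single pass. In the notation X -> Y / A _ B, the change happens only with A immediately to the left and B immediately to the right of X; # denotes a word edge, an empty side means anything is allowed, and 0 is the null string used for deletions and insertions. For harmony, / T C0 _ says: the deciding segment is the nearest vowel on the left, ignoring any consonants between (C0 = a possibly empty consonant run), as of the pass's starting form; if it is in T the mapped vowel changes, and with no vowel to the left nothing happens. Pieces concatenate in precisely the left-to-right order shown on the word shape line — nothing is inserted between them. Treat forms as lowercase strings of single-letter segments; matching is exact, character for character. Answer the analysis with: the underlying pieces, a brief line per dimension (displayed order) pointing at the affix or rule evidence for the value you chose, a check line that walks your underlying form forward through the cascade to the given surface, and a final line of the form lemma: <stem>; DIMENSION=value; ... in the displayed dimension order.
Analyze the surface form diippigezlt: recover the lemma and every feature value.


underlying: diuppig-oz-lt
CASE=ak - signalled by the affix -oz
VEL=ne - signalled by the affix -lt
check: diuppigozlt -> diippigezlt -> diippigezlt -> diippigezlt
lemma: diuppig; CASE=ak; VEL=ne


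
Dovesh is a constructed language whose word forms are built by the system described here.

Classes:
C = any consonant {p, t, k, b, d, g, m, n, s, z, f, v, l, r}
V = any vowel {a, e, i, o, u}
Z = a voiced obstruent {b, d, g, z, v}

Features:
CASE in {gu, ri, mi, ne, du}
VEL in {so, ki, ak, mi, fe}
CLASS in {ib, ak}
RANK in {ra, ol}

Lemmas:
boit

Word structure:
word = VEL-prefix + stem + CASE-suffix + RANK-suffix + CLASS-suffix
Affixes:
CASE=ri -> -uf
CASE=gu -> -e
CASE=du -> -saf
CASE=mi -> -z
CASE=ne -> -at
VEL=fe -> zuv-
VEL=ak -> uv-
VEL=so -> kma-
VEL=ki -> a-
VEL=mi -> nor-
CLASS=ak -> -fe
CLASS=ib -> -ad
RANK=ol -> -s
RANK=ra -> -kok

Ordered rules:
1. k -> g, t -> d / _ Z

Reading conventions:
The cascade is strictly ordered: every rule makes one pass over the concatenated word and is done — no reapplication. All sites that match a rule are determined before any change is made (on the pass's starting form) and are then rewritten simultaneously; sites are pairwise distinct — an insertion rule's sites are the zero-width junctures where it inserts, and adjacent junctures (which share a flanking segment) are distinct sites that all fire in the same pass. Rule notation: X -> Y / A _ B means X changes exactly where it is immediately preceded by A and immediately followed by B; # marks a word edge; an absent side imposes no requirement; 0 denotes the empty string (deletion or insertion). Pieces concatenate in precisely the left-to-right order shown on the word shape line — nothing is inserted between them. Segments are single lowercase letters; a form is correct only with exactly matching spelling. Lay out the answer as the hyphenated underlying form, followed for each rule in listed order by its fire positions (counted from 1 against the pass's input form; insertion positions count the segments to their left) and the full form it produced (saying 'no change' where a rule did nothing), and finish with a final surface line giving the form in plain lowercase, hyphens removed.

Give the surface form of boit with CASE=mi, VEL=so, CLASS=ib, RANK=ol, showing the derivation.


underlying: kma-boit-z-s-ad
1. k -> g, t -> d / _ Z: fires at position(s) 7: kmaboidzsad
surface: kmaboidzsad


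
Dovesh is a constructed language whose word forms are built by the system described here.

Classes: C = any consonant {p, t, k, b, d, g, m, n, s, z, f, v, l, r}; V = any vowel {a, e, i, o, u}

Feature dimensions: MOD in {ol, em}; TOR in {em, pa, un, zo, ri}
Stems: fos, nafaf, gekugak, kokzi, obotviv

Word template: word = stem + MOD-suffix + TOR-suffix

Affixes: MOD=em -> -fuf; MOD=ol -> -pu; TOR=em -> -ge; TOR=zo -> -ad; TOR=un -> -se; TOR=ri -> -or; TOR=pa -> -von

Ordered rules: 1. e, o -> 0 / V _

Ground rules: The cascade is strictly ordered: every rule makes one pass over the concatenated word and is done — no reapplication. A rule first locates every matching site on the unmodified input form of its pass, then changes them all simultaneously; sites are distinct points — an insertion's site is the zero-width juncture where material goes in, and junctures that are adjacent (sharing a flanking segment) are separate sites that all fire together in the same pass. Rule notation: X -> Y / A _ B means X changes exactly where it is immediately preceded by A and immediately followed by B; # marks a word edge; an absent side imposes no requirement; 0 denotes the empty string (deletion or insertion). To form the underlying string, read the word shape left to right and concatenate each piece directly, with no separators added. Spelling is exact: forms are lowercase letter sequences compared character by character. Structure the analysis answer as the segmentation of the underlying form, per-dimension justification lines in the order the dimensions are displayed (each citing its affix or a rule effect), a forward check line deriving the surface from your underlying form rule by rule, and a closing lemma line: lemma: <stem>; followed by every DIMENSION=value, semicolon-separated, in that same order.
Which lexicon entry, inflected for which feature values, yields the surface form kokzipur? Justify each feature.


underlying: kokzi-pu-or
MOD=ol - signalled by the affix -pu
TOR=ri - signalled by the affix -or
check: kokzipuor -> kokzipur
lemma: kokzi; MOD=ol; TOR=ri
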